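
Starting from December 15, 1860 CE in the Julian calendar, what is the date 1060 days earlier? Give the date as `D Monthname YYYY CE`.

The starting date is JDN 2400772; 2400772 − 1060 = 2399712.
JDN 2399712 corresponds to 20 January 1858 CE.

20 January 1858 CE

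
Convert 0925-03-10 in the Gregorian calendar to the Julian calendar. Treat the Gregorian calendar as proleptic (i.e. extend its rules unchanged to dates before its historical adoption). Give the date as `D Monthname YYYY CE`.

5 March 925 CE

For dates in this range the Gregorian date is 5 days ahead of the Julian.
10 March 925 Gregorian − 5 days → 5 March 925 Julian.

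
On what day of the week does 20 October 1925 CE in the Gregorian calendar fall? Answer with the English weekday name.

Tuesday

JDN 2424444 mod 7 = 1, and JDN 0 was a Monday, so this is a Tuesday.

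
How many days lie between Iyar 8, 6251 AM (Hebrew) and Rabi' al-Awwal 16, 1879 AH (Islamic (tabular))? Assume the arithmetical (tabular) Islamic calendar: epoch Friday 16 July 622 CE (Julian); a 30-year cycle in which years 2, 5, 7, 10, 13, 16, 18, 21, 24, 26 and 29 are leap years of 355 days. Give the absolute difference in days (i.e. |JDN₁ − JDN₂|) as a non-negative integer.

17001

First date → JDN 2631016; second date → JDN 2614015.
The interval is |2631016 − 2614015| = 17001 days.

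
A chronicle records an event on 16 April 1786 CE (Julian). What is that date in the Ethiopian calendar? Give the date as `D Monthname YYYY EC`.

21 Miyazya 1778 EC

Both dates share Julian Day Number 2373500; in the Ethiopian calendar that is 21 Miyazya 1778 EC.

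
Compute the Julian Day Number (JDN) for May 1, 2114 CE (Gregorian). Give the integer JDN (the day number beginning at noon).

JDN 2299161 is 15 October 1582 CE (Gregorian); the target day is +194142 days from there, so JDN = 2493303.

2493303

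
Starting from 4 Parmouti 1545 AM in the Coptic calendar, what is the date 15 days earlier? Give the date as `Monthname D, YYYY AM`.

The starting date is JDN 2389189; 2389189 − 15 = 2389174.
JDN 2389174 corresponds to Paremhat 19, 1545 AM.

Paremhat 19, 1545 AM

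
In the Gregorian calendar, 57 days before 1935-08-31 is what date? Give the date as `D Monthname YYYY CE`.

JDN of 1935-08-31 = 2428046.
2428046 − 57 = 2427989.
JDN 2427989 in the Gregorian calendar is 5 July 1935 CE.

5 July 1935 CE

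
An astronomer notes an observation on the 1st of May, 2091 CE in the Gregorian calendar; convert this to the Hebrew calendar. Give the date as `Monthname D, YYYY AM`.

Both dates share Julian Day Number 2484903; in the Hebrew calendar that is 13 Iyar 5851 AM.

Iyar 13, 5851 AM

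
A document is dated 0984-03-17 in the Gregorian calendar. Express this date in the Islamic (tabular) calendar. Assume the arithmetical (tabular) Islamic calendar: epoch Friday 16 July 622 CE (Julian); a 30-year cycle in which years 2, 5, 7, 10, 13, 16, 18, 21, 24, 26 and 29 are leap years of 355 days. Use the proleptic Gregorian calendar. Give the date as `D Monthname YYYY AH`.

Both dates share Julian Day Number 2080535; in the tabular Islamic calendar that is 6 Shawwal 373 AH.

6 Shawwal 373 AH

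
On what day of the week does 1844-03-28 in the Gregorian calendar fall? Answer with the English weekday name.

Thursday

2394654 ≡ 3 (mod 7); counting from Monday = 0 gives Thursday.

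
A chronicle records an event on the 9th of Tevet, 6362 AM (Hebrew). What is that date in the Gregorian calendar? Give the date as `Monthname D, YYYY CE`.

Both dates share Julian Day Number 2671415; in the Gregorian calendar that is 26 December 2601 CE.

December 26, 2601 CE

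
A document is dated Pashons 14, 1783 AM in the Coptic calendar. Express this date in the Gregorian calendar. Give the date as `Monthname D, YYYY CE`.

May 22, 2067 CE

Both dates share Julian Day Number 2476158; in the Gregorian calendar that is 22 May 2067 CE.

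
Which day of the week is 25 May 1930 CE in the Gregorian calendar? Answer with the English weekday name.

Sunday

Since JDN mod 7 = 6 (0 = Monday), the day is Sunday.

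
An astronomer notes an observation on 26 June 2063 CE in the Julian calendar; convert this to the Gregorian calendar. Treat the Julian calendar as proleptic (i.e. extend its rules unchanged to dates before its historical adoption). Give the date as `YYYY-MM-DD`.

2063-07-09

For dates in this range the Gregorian date is 13 days ahead of the Julian.
26 June 2063 Julian + 13 days → 9 July 2063 Gregorian.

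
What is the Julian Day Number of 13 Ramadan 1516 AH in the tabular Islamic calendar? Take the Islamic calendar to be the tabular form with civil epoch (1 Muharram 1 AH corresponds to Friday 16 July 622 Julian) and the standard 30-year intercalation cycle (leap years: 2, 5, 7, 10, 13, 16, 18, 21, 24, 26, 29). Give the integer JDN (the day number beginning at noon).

2485553

In the Gregorian calendar the same day is 9 February 2093.
JDN 2400001 is 17 November 1858 CE (Gregorian), MJD 0; the target day is +85552 days from there, so JDN = 2485553.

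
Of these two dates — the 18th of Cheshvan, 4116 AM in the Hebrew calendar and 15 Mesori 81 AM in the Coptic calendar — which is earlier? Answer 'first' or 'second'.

first

First date → JDN 1851034; second date → JDN 1854594.
JDN 1851034 < JDN 1854594, so the first date is earlier.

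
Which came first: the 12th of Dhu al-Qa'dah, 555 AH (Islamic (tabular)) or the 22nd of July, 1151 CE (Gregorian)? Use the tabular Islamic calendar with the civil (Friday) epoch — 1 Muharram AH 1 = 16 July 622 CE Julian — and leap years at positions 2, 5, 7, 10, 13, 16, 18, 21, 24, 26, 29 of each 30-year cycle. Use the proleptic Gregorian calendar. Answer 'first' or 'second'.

Converting both to JDN: 2145065 vs 2141656; the smaller is the second.

second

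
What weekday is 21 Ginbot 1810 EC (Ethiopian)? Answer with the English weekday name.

Equivalently 28 May 1818 Gregorian, JDN 2385218.
JDN 2385218 mod 7 = 3, and JDN 0 was a Monday, so this is a Thursday.

Thursday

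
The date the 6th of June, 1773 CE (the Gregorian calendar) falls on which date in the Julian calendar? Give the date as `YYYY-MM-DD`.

1773-05-26

The Julian–Gregorian offset here is 11 days (Julian trailing).
6 June 1773 Gregorian − 11 days → 26 May 1773 Julian.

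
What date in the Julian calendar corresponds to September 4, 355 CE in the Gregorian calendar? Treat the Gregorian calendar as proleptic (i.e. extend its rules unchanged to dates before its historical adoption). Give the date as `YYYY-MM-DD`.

The Julian–Gregorian offset here is 1 day (Julian trailing).
4 September 355 Gregorian − 1 day → 3 September 355 Julian.

0355-09-03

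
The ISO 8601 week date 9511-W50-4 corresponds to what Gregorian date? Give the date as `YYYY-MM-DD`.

ISO week 1 of 9511 is the week containing the first Thursday of 9511.
Week 50, day 4 (Thursday) lands on 9511-12-14.

9511-12-14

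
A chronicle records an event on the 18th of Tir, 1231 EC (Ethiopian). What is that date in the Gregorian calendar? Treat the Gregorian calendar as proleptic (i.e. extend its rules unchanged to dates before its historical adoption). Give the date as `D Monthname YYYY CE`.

Both dates share Julian Day Number 2173615; in the Gregorian calendar that is 20 January 1239 CE.

20 January 1239 CE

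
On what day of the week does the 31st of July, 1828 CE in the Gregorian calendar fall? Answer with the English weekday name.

Thursday

JDN 2388935 mod 7 = 3, and JDN 0 was a Monday, so this is a Thursday.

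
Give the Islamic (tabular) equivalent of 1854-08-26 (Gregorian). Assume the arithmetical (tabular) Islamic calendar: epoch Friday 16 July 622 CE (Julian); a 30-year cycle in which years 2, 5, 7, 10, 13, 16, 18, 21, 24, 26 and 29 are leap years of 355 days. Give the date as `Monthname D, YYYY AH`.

Julian Day Number of the source date = 2398457.
Converting JDN 2398457 to the tabular Islamic calendar gives 2 Dhu al-Hijjah 1270 AH.

Dhu al-Hijjah 2, 1270 AH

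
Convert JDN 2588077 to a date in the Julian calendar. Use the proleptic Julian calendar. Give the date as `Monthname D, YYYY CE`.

October 8, 2373 CE

JDN 2588077 is 24 October 2373 in the Gregorian calendar.
In the Julian calendar that day is October 8, 2373 CE.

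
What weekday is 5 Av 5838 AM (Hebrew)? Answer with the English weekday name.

Friday

In the Gregorian calendar this is 15 July 2078 (JDN 2480230).
2480230 ≡ 4 (mod 7); counting from Monday = 0 gives Friday.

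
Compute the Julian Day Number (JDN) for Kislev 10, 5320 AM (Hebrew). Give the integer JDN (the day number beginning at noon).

2290796

In the proleptic Gregorian calendar the same day is 20 November 1559.
JDN 2400001 is 17 November 1858 CE (Gregorian), MJD 0; the target day is −109205 days from there, so JDN = 2290796.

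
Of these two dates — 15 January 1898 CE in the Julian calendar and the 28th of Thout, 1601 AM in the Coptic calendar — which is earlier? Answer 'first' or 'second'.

second

Converting both to JDN: 2414317 vs 2409457; the smaller is the second.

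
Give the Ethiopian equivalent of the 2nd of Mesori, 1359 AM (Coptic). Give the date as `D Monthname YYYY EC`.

Julian Day Number of the source date = 2321370.
Converting JDN 2321370 to the Ethiopian calendar gives 2 Nehase 1635 EC.

2 Nehase 1635 EC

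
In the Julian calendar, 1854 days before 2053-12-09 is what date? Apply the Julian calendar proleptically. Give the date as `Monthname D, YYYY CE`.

November 11, 2048 CE

The starting date is JDN 2471259; 2471259 − 1854 = 2469405.
JDN 2469405 corresponds to November 11, 2048 CE.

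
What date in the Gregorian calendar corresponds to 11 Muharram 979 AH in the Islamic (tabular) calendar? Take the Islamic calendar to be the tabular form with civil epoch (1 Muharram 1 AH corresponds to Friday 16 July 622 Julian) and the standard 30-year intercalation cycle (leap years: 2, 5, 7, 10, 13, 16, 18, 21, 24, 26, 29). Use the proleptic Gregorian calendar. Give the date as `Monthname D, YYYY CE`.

Both dates share Julian Day Number 2295021; in the Gregorian calendar that is 15 June 1571 CE.

June 15, 1571 CE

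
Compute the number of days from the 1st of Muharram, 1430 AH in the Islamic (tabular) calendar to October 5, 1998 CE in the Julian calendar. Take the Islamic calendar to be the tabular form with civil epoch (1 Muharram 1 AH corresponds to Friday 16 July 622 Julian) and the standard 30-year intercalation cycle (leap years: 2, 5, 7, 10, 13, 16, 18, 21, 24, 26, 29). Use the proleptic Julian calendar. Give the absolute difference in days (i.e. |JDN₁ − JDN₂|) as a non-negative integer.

3725

First date → JDN 2454830; second date → JDN 2451105.
The interval is |2454830 − 2451105| = 3725 days.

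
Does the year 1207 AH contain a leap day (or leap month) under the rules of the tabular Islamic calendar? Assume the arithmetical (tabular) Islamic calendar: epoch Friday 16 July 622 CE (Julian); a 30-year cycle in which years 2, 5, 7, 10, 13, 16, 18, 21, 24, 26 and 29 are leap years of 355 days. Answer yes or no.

yes

Year 1207 AH is year 7 of its 30-year cycle; leap positions are 2, 5, 7, 10, 13, 16, 18, 21, 24, 26, 29, so it is a leap year (355 days).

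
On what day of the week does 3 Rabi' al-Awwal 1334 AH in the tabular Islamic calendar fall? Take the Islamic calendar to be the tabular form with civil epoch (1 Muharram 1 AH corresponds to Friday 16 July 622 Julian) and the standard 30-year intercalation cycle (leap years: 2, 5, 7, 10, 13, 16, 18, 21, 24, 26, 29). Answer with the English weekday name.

Sunday

This is JDN 2420872 (9 January 1916 Gregorian).
2420872 ≡ 6 (mod 7); counting from Monday = 0 gives Sunday.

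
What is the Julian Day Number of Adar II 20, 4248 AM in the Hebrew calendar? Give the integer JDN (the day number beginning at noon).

Equivalently 20 March 488 (proleptic Gregorian).
JDN 2451545 is 1 January 2000 CE (Gregorian); the target day is −552167 days from there, so JDN = 1899378.

1899378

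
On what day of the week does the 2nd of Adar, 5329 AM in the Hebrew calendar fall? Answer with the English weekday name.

Saturday

In the proleptic Gregorian calendar this is 1 March 1569 (JDN 2294185).
2294185 ≡ 5 (mod 7); counting from Monday = 0 gives Saturday.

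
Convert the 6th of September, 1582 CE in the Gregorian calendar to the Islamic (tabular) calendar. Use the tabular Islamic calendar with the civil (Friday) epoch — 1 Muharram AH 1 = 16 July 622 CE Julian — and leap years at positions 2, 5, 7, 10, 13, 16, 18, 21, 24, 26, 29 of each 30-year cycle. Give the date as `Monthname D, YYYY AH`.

Both dates share Julian Day Number 2299122; in the tabular Islamic calendar that is 7 Sha'ban 990 AH.

Sha'ban 7, 990 AH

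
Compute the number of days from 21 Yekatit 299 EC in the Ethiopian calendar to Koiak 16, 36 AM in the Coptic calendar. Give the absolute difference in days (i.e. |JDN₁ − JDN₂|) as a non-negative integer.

First date → JDN 1833235; second date → JDN 1837919.
The interval is |1833235 − 1837919| = 4684 days.

4684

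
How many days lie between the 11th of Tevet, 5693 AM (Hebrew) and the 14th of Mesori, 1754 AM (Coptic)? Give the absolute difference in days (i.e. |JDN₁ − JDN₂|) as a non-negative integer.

38574

JDN of the first date = 2427082.
JDN of the second date = 2465656.
|2465656 − 2427082| = 38574.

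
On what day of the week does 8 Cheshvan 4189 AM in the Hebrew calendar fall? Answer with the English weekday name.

Saturday

This is JDN 1877692 (4 November 428 Gregorian).
Since JDN mod 7 = 5 (0 = Monday), the day is Saturday.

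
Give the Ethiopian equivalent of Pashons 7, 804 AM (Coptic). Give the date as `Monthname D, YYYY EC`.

Both dates share Julian Day Number 2118572; in the Ethiopian calendar that is 7 Ginbot 1080 EC.

Ginbot 7, 1080 EC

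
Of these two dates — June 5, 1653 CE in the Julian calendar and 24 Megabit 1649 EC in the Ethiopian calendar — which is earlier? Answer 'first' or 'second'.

Converting both to JDN: 2324972 vs 2326356; the smaller is the first.

first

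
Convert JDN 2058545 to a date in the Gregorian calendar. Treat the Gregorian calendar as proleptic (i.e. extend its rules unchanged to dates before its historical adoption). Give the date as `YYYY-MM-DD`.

0924-01-02

Counting from JDN 2299161 = 15 Oct 1582 gives an offset of -240616 days.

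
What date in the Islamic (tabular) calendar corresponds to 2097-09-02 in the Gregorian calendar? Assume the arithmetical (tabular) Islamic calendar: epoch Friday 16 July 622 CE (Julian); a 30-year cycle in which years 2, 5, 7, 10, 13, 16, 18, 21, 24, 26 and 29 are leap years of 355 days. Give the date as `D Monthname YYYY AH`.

Both dates share Julian Day Number 2487219; in the tabular Islamic calendar that is 25 Jumada al-Awwal 1521 AH.

25 Jumada al-Awwal 1521 AH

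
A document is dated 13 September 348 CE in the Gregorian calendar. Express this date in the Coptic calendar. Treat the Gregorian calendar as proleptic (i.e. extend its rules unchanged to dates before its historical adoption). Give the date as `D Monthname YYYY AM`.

Julian Day Number of the source date = 1848420.
Converting JDN 1848420 to the Coptic calendar gives 15 Thout 65 AM.

15 Thout 65 AM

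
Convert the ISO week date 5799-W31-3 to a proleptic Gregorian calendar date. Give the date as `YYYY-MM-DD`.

ISO week 1 of 5799 is the week containing the first Thursday of 5799.
Week 31, day 3 (Wednesday) lands on 5799-07-31.

5799-07-31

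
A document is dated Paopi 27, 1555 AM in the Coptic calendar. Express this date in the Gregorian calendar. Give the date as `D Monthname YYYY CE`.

5 November 1838 CE

Julian Day Number of the source date = 2392684.
Converting JDN 2392684 to the Gregorian calendar gives 5 November 1838 CE.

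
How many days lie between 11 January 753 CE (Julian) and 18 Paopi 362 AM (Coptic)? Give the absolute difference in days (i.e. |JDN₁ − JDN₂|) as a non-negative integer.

39170

First date → JDN 1996102; second date → JDN 1956932.
The interval is |1996102 − 1956932| = 39170 days.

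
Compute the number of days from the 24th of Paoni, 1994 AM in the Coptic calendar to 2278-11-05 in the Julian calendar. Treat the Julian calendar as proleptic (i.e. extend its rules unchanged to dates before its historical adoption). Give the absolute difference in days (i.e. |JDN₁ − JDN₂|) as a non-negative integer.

JDN of the first date = 2553266.
JDN of the second date = 2553406.
|2553406 − 2553266| = 140.

140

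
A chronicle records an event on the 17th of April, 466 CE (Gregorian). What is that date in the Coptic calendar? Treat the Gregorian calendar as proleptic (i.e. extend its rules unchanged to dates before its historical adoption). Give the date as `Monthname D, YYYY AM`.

Julian Day Number of the source date = 1891370.
Converting JDN 1891370 to the Coptic calendar gives 21 Parmouti 182 AM.

Parmouti 21, 182 AM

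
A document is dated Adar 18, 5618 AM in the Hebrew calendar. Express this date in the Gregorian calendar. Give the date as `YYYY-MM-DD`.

1858-03-04

Julian Day Number of the source date = 2399743.
Converting JDN 2399743 to the Gregorian calendar gives 4 March 1858 CE.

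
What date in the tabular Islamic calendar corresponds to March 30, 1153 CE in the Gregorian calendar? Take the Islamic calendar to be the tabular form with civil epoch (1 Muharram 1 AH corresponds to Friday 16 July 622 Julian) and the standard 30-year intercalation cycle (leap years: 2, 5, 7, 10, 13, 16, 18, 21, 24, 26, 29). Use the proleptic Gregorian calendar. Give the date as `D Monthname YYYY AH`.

25 Dhu al-Hijjah 547 AH

Julian Day Number of the source date = 2142273.
Converting JDN 2142273 to the tabular Islamic calendar gives 25 Dhu al-Hijjah 547 AH.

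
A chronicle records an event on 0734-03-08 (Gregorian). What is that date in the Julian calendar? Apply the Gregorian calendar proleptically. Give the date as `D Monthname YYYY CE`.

4 March 734 CE

The Julian–Gregorian offset here is 4 days (Julian trailing).
8 March 734 Gregorian − 4 days → 4 March 734 Julian.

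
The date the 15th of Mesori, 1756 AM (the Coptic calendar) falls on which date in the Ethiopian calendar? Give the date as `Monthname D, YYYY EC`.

Julian Day Number of the source date = 2466388.
Converting JDN 2466388 to the Ethiopian calendar gives 15 Nehase 2032 EC.

Nehase 15, 2032 EC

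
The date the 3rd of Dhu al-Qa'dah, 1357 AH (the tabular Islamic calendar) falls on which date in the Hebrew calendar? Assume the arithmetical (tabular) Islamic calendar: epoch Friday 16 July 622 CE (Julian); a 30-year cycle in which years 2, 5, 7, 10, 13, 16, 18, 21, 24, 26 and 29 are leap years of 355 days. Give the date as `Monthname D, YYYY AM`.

The source date corresponds to 25 December 1938 in the Gregorian calendar (JDN 2429258).
That day falls on 3 Tevet 5699 AM in the Hebrew calendar.

Tevet 3, 5699 AM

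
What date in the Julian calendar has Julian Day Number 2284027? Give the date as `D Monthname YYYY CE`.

29 April 1541 CE

JDN 2284027 is 9 May 1541 in the proleptic Gregorian calendar.
In the Julian calendar that day is 29 April 1541 CE.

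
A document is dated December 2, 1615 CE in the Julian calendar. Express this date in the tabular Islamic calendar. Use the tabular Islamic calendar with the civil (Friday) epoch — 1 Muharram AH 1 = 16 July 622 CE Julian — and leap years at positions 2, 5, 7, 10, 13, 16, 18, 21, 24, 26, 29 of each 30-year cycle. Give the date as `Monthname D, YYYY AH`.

Dhu al-Qa'dah 21, 1024 AH

Both dates share Julian Day Number 2311272; in the tabular Islamic calendar that is 21 Dhu al-Qa'dah 1024 AH.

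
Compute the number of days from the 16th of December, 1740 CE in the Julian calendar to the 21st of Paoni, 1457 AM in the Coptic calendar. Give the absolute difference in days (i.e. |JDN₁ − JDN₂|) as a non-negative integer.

JDN of the first date = 2356943.
JDN of the second date = 2357124.
|2357124 − 2356943| = 181.

181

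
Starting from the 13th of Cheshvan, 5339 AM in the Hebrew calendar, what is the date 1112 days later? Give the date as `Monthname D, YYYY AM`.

The starting date is JDN 2297709; 2297709 + 1112 = 2298821.
JDN 2298821 corresponds to Kislev 4, 5342 AM.

Kislev 4, 5342 AM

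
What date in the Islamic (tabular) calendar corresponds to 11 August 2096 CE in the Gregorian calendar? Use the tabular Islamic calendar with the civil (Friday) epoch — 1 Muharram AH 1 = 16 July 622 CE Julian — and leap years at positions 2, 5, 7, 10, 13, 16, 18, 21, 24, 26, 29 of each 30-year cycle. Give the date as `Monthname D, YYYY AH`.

Rabi' al-Thani 21, 1520 AH

Both dates share Julian Day Number 2486832; in the tabular Islamic calendar that is 21 Rabi' al-Thani 1520 AH.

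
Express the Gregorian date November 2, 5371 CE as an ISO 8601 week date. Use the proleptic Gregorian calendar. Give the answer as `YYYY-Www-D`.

The weekday is Saturday (ISO weekday 6).
That Saturday belongs to ISO week 44 of ISO year 5371.

5371-W44-6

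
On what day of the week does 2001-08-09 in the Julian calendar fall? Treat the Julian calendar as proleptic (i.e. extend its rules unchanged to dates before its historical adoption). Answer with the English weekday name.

Wednesday

In the Gregorian calendar this is 22 August 2001 (JDN 2452144).
2452144 ≡ 2 (mod 7); counting from Monday = 0 gives Wednesday.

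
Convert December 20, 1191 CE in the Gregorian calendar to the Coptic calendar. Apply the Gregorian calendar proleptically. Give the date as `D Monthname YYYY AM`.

Both dates share Julian Day Number 2156417; in the Coptic calendar that is 16 Koiak 908 AM.

16 Koiak 908 AM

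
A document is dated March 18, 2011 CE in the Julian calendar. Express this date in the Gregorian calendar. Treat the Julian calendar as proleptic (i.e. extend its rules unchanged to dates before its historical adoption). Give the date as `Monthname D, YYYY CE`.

March 31, 2011 CE

For dates in this range the Gregorian date is 13 days ahead of the Julian.
18 March 2011 Julian + 13 days → 31 March 2011 Gregorian.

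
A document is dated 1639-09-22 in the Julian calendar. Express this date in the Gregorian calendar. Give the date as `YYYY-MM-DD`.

The Julian–Gregorian offset here is 10 days (Julian trailing).
22 September 1639 Julian + 10 days → 2 October 1639 Gregorian.

1639-10-02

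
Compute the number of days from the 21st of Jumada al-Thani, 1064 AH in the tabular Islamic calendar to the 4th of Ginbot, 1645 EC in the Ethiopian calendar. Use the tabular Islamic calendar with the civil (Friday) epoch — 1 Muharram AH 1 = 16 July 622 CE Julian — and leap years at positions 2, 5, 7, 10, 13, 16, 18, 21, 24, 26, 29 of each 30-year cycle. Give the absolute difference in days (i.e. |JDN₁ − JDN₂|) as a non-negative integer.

JDN of the first date = 2325300.
JDN of the second date = 2324935.
|2324935 − 2325300| = 365.

365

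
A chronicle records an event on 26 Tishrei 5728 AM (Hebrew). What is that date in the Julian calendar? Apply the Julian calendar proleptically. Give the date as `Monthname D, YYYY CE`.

Julian Day Number of the source date = 2439794.
Converting JDN 2439794 to the Julian calendar gives 17 October 1967 CE.

October 17, 1967 CE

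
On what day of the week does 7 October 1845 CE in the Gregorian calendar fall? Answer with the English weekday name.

JDN 2395212 mod 7 = 1, and JDN 0 was a Monday, so this is a Tuesday.

Tuesday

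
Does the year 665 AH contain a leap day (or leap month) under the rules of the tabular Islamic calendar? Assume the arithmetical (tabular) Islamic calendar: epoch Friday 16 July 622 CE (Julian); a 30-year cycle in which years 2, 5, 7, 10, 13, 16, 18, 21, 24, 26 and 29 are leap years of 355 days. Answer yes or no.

yes

Year 665 AH is year 5 of its 30-year cycle; leap positions are 2, 5, 7, 10, 13, 16, 18, 21, 24, 26, 29, so it is a leap year (355 days).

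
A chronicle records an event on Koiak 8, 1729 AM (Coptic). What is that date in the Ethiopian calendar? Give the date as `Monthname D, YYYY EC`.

Tahsas 8, 2005 EC

The source date corresponds to 17 December 2012 in the Gregorian calendar (JDN 2456279).
That day falls on 8 Tahsas 2005 EC in the Ethiopian calendar.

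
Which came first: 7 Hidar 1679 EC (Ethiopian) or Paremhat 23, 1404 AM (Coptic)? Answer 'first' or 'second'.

First date → JDN 2337176; second date → JDN 2337678.
JDN 2337176 < JDN 2337678, so the first date is earlier.

first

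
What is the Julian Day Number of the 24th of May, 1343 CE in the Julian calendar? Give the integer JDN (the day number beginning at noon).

In the proleptic Gregorian calendar the same day is 1 June 1343.
JDN 2451545 is 1 January 2000 CE (Gregorian); the target day is −239813 days from there, so JDN = 2211732.

2211732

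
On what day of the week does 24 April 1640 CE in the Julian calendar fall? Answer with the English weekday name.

Friday

In the Gregorian calendar this is 4 May 1640 (JDN 2320182).
JDN 2320182 mod 7 = 4, and JDN 0 was a Monday, so this is a Friday.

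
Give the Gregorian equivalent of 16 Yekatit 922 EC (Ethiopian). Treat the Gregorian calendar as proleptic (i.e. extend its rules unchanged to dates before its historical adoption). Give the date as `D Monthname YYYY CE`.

Both dates share Julian Day Number 2060781; in the Gregorian calendar that is 15 February 930 CE.

15 February 930 CE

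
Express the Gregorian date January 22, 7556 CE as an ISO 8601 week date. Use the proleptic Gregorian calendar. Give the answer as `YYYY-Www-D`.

The weekday is Sunday (ISO weekday 7).
That Sunday belongs to ISO week 3 of ISO year 7556.

7556-W03-7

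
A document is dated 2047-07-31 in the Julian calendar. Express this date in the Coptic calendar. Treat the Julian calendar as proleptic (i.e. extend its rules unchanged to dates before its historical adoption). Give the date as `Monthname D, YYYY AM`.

Mesori 7, 1763 AM

The source date corresponds to 13 August 2047 in the Gregorian calendar (JDN 2468936).
That day falls on 7 Mesori 1763 AM in the Coptic calendar.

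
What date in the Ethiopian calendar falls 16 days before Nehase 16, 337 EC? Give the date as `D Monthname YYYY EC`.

The starting date is JDN 1847290; 1847290 − 16 = 1847274.
JDN 1847274 corresponds to 30 Hamle 337 EC.

30 Hamle 337 EC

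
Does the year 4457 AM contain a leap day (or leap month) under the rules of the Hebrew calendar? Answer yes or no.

yes

Hebrew year 4457 is year 11 of its 19-year Metonic cycle; leap years are at positions 3, 6, 8, 11, 14, 17, 19, so it is a leap year (13 months).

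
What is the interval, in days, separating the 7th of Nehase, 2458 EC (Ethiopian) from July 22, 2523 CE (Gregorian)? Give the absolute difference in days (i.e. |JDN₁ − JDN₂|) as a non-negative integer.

First date → JDN 2621976; second date → JDN 2642769.
The interval is |2621976 − 2642769| = 20793 days.

20793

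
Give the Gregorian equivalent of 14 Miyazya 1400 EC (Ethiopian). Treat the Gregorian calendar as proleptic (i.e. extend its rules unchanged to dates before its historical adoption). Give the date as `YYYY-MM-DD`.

Both dates share Julian Day Number 2235429; in the Gregorian calendar that is 18 April 1408 CE.

1408-04-18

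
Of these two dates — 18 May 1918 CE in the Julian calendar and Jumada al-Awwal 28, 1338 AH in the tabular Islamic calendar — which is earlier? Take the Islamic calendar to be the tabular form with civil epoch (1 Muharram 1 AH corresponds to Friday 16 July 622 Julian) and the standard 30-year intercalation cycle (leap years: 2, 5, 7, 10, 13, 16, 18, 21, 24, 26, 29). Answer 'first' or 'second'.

First date → JDN 2421745; second date → JDN 2422373.
JDN 2421745 < JDN 2422373, so the first date is earlier.

first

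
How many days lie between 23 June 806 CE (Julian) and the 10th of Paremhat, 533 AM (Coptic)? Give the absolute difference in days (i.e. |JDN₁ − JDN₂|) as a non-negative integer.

First date → JDN 2015623; second date → JDN 2019532.
The interval is |2015623 − 2019532| = 3909 days.

3909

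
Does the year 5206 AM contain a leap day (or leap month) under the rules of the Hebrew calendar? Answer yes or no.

yes

Hebrew year 5206 is year 19 of its 19-year Metonic cycle; leap years are at positions 3, 6, 8, 11, 14, 17, 19, so it is a leap year (13 months).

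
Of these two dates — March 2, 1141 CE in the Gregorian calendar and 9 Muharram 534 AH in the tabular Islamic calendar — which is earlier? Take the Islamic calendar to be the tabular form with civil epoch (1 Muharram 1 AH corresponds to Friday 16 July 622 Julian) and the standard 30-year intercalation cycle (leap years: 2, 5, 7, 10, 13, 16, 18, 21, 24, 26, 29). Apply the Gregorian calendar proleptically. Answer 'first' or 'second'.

First date → JDN 2137862; second date → JDN 2137325.
JDN 2137325 < JDN 2137862, so the second date is earlier.

second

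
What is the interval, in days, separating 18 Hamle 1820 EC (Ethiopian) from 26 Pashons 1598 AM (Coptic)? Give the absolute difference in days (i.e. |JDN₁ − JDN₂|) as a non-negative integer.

19671

JDN of the first date = 2388928.
JDN of the second date = 2408599.
|2408599 − 2388928| = 19671.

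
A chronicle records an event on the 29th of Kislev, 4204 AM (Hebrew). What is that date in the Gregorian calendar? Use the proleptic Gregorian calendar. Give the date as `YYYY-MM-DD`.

Both dates share Julian Day Number 1883205; in the Gregorian calendar that is 9 December 443 CE.

0443-12-09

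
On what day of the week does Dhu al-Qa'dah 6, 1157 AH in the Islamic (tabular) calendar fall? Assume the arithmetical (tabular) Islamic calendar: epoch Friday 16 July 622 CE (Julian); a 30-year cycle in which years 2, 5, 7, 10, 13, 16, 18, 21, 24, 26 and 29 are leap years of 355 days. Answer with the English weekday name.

In the Gregorian calendar this is 11 December 1744 (JDN 2358388).
JDN 2358388 mod 7 = 4, and JDN 0 was a Monday, so this is a Friday.

Friday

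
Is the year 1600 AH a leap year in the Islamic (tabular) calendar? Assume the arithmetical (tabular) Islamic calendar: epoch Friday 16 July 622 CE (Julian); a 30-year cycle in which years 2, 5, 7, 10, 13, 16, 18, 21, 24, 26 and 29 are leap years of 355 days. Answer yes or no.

yes

Year 1600 AH is year 10 of its 30-year cycle; leap positions are 2, 5, 7, 10, 13, 16, 18, 21, 24, 26, 29, so it is a leap year (355 days).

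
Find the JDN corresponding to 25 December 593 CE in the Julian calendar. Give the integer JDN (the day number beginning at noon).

1938010

In the proleptic Gregorian calendar the same day is 27 December 593.
JDN 2400001 is 17 November 1858 CE (Gregorian), MJD 0; the target day is −461991 days from there, so JDN = 1938010.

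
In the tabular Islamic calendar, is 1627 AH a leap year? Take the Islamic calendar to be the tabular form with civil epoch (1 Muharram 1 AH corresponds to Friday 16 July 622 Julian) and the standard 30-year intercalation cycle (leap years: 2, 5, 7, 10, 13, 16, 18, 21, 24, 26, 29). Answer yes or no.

yes

Year 1627 AH is year 7 of its 30-year cycle; leap positions are 2, 5, 7, 10, 13, 16, 18, 21, 24, 26, 29, so it is a leap year (355 days).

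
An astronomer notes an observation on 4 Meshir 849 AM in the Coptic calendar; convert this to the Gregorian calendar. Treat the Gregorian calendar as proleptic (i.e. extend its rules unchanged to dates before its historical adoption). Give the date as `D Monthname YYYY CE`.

5 February 1133 CE

Julian Day Number of the source date = 2134915.
Converting JDN 2134915 to the Gregorian calendar gives 5 February 1133 CE.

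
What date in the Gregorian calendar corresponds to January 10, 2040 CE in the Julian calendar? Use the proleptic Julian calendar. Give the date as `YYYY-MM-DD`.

The Julian–Gregorian offset here is 13 days (Julian trailing).
10 January 2040 Julian + 13 days → 23 January 2040 Gregorian.

2040-01-23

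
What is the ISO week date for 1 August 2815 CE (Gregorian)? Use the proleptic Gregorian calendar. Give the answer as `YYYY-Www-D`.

2815-W31-6

The weekday is Saturday (ISO weekday 6).
That Saturday belongs to ISO week 31 of ISO year 2815.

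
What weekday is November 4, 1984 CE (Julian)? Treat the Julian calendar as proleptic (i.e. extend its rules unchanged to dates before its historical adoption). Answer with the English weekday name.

Saturday

In the Gregorian calendar this is 17 November 1984 (JDN 2446022).
Since JDN mod 7 = 5 (0 = Monday), the day is Saturday.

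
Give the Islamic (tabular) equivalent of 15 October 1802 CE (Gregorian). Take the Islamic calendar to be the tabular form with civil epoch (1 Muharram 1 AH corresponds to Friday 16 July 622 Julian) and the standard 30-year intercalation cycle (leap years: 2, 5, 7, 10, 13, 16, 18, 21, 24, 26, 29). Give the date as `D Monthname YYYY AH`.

17 Jumada al-Thani 1217 AH

Both dates share Julian Day Number 2379514; in the tabular Islamic calendar that is 17 Jumada al-Thani 1217 AH.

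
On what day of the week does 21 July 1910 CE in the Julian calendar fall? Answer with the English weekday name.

In the Gregorian calendar this is 3 August 1910 (JDN 2418887).
Since JDN mod 7 = 2 (0 = Monday), the day is Wednesday.

Wednesday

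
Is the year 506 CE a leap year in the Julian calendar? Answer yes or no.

no

506 mod 4 = 2, so it is a common year in the Julian calendar.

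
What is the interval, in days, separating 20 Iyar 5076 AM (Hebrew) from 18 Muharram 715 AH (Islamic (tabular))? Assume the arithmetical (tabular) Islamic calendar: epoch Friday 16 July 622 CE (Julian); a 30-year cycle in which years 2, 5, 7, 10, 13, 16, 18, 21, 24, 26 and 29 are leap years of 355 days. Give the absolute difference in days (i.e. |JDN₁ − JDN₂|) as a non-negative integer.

385

JDN of the first date = 2201860.
JDN of the second date = 2201475.
|2201475 − 2201860| = 385.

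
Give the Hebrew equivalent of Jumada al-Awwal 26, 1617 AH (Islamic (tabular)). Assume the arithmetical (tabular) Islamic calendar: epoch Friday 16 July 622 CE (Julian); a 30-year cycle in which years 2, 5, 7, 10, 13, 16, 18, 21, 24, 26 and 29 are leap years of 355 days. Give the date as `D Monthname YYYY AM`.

27 Tishrei 5951 AM

The source date corresponds to 26 October 2190 in the Gregorian calendar (JDN 2521240).
That day falls on 27 Tishrei 5951 AM in the Hebrew calendar.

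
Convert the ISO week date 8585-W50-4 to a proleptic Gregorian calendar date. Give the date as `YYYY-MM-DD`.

8585-12-15

ISO week 1 of 8585 is the week containing the first Thursday of 8585.
Week 50, day 4 (Thursday) lands on 8585-12-15.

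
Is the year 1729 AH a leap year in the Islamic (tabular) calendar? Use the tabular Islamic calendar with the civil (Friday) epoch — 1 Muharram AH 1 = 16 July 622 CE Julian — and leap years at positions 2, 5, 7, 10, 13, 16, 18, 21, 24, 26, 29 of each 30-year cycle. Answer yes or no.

no

Year 1729 AH is year 19 of its 30-year cycle; leap positions are 2, 5, 7, 10, 13, 16, 18, 21, 24, 26, 29, so it is a common year (354 days).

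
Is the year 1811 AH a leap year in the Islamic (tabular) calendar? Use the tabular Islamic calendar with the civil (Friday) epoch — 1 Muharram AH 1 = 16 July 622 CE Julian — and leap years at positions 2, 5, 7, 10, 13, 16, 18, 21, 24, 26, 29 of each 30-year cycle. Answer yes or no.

Year 1811 AH is year 11 of its 30-year cycle; leap positions are 2, 5, 7, 10, 13, 16, 18, 21, 24, 26, 29, so it is a common year (354 days).

no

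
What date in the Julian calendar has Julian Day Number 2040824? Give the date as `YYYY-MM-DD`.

The proleptic Gregorian equivalent of JDN 2040824 is 26 June 875.
In the Julian calendar that day is 0875-06-22.

0875-06-22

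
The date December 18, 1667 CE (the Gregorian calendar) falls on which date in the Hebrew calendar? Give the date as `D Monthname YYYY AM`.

Julian Day Number of the source date = 2330271.
Converting JDN 2330271 to the Hebrew calendar gives 3 Tevet 5428 AM.

3 Tevet 5428 AM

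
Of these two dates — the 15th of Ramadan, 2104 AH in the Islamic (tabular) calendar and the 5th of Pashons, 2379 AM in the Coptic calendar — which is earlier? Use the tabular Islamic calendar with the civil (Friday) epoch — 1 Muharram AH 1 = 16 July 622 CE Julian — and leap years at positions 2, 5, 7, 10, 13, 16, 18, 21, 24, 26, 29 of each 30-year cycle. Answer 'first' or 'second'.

Converting both to JDN: 2693923 vs 2693838; the smaller is the second.

second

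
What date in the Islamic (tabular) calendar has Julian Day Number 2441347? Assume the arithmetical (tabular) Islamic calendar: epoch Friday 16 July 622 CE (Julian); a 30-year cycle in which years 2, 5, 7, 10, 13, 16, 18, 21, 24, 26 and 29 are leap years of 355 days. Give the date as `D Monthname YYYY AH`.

13 Dhu al-Hijjah 1391 AH

The Gregorian equivalent of JDN 2441347 is 30 January 1972.
In the tabular Islamic calendar that day is 13 Dhu al-Hijjah 1391 AH.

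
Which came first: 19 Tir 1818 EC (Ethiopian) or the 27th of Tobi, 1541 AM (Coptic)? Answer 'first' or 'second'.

First date → JDN 2388018; second date → JDN 2387661.
JDN 2387661 < JDN 2388018, so the second date is earlier.

second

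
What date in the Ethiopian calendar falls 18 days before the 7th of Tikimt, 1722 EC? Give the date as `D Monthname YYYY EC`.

JDN of the 7th of Tikimt, 1722 EC = 2352852.
2352852 − 18 = 2352834.
JDN 2352834 in the Ethiopian calendar is 19 Meskerem 1722 EC.

19 Meskerem 1722 EC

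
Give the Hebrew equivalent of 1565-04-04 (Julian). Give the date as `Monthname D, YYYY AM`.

Iyar 3, 5325 AM

Julian Day Number of the source date = 2292768.
Converting JDN 2292768 to the Hebrew calendar gives 3 Iyar 5325 AM.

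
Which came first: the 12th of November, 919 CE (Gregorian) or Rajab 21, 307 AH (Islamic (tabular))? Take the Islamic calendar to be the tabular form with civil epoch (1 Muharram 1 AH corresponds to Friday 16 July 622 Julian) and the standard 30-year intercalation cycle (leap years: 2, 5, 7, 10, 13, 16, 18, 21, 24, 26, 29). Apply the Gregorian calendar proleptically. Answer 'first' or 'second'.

First date → JDN 2057033; second date → JDN 2057073.
JDN 2057033 < JDN 2057073, so the first date is earlier.

first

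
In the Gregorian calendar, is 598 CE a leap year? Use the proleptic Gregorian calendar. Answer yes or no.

no

598 is not divisible by 4, so it is a common year.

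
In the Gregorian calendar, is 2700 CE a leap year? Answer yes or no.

2700 is divisible by 4; 2700 is divisible by 100 but not 400, so it is a common year.

no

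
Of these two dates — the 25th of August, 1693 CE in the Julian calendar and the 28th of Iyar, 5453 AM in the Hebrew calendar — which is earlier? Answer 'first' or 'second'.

First date → JDN 2339663; second date → JDN 2339570.
JDN 2339570 < JDN 2339663, so the second date is earlier.

second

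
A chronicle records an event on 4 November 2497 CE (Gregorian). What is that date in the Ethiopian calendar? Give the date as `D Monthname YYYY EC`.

Julian Day Number of the source date = 2633379.
Converting JDN 2633379 to the Ethiopian calendar gives 22 Tikimt 2490 EC.

22 Tikimt 2490 EC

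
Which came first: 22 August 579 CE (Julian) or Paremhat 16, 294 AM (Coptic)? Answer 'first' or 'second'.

second

The two dates have Julian Day Numbers 1932771 and 1932243 respectively.
Since 1932243 < 1932771, the second date comes first.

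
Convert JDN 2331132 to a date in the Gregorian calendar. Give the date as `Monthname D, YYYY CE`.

Counting from JDN 2299161 = 15 Oct 1582 gives an offset of 31971 days.

April 27, 1670 CE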